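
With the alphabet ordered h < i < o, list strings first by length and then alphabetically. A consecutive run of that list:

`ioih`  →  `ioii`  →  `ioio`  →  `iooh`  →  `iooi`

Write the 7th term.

ohhh

Advancing 2 positions from iooi through iooi → iooo reaches term 7.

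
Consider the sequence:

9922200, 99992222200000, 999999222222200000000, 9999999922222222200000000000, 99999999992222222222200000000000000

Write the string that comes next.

Each string has the form 9^{2n} 2^{2n+1} 0^{3n-1} (n = 1, 2, …).
For the next term, n = 6, so the run lengths are 12, 13, 17.

999999999999222222222222200000000000000000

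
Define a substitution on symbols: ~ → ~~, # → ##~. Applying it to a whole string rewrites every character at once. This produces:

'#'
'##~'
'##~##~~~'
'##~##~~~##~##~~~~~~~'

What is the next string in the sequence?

##~##~~~##~##~~~~~~~##~##~~~##~##~~~~~~~~~~~~~~~

Applying the rule to each of the 20 symbols of ##~##~~~##~##~~~~~~~ gives the pieces ##~ ##~ ~~ ##~ ##~ ~~ ~~ ~~ ##~ ##~ ~~ ##~ ##~ ~~ ~~ ~~ ~~ ~~ ~~ ~~, which concatenate to the answer.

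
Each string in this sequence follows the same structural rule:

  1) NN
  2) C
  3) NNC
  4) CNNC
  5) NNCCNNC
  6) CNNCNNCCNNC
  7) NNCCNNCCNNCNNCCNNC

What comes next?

CNNCNNCCNNCNNCCNNCCNNCNNCCNNC

From term 3 onward, concatenate the second-to-last term with the last: NN·C = NNC, C·NNC = CNNC, …
Continuing: CNNCNNCCNNC · NNCCNNCCNNCNNCCNNC gives term 8.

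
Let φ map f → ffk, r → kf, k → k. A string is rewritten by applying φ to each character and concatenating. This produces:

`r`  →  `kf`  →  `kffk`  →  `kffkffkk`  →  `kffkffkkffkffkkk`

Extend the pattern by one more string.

Rewriting the 16 symbols of kffkffkkffkffkkk one by one yields k ffk ffk k ffk ffk k k ffk ffk k ffk ffk k k k; concatenated:

kffkffkkffkffkkkffkffkkffkffkkkk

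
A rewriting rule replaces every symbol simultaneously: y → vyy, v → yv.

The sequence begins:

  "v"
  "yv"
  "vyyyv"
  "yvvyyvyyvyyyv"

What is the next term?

vyyyvyvvyyvyyyvvyyvyyyvvyyvyyvyyyv

Replace each of the 13 characters of yvvyyvyyvyyyv in place — vyy yv yv vyy vyy yv vyy vyy yv vyy vyy vyy yv — and concatenate.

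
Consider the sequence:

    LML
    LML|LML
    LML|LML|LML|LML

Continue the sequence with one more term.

Every step duplicates the string with '|' between the halves.
One more doubling of LML|LML|LML|LML gives the answer.

LML|LML|LML|LML|LML|LML|LML|LML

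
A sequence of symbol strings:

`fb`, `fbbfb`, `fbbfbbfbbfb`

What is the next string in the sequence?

fbbfbbfbbfbbfbbfbbfbbfb

Every step duplicates the string with 'b' between the halves.
So the next term is two copies of fbbfbbfbbfb with 'b' between the halves.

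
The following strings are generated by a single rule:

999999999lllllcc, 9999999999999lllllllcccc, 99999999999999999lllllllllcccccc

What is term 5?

9999999999999999999999999lllllllllllllcccccccccc

Each string has the form 9^{4n+1} l^{2n+1} c^{2n-2}, where the shown terms are n = 2, 3, 4.
At n = 6 the blocks have lengths 25, 13, 10.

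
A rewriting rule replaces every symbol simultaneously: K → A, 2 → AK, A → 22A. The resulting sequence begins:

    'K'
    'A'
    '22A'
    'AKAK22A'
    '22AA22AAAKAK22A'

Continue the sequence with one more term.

AKAK22A22AAKAK22A22A22AA22AAAKAK22A

φ(22AA22AAAKAK22A) expands symbol-by-symbol to AK AK 22A 22A AK AK 22A 22A 22A A 22A A AK AK 22A; joining the 15 pieces gives the next term.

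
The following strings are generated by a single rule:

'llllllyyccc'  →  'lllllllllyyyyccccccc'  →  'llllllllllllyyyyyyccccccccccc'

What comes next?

Term n consists of 3n+3 l's, followed by 2n y's, followed by 4n-1 c's (n = 1, 2, …).
Setting n = 4 gives 15, 8, 15 characters in each block.

lllllllllllllllyyyyyyyyccccccccccccccc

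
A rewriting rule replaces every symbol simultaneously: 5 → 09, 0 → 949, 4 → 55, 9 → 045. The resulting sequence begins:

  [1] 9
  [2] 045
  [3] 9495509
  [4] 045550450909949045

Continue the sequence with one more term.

949550909099495509949045949045045550459495509

Replace each of the 18 characters of 045550450909949045 in place — 949 55 09 09 09 949 55 09 949 045 949 045 045 55 045 949 55 09 — and concatenate.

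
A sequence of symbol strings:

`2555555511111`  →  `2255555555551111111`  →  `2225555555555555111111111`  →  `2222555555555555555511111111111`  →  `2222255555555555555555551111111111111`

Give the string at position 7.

2222222555555555555555555555555511111111111111111

Term n consists of n-1 2's, followed by 3n+1 5's, followed by 2n+1 1's, where the shown terms are n = 2, 3, 4, 5, 6.
Setting n = 8 gives 7, 25, 17 characters in each block.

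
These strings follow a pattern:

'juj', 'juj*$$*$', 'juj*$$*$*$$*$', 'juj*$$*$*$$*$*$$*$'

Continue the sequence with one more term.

Every step adds *$$*$ to the end: s(k+1) = s(k)·*$$*$.
So the next term is juj*$$*$*$$*$*$$*$·*$$*$.

juj*$$*$*$$*$*$$*$*$$*$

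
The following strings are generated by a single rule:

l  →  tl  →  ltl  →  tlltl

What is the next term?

From term 3 onward, concatenate the second-to-last term with the last: l·tl = ltl, tl·ltl = tlltl, …
So term 5 is ltl·tlltl.

ltltlltl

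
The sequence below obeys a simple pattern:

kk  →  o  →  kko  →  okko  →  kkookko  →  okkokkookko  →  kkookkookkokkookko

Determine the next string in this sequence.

okkokkookkokkookkookkokkookko

From term 3 onward, concatenate the second-to-last term with the last: kk·o = kko, o·kko = okko, …
Continuing: okkokkookko · kkookkookkokkookko gives term 8.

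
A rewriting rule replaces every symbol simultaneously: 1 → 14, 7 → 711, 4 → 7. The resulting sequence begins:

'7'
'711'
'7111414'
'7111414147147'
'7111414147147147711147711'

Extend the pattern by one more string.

711141414714714771114771114771171114141477117111414

Applying the rule to each of the 25 symbols of 7111414147147147711147711 gives the pieces 711 14 14 14 7 14 7 14 7 711 14 7 711 14 7 711 711 14 14 14 7 711 711 14 14, which concatenate to the answer.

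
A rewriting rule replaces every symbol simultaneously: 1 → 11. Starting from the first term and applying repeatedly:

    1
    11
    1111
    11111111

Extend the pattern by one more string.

1111111111111111

Rewriting each symbol of 11111111: 1→11, 1→11, 1→11, 1→11, 1→11, 1→11, 1→11, 1→11, which concatenates to 11 11 11 11 11 11 11 11.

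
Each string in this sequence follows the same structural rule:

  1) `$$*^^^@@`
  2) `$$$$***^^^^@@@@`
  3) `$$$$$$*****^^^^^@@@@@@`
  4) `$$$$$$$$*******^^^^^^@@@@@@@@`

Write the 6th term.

$$$$$$$$$$$$***********^^^^^^^^@@@@@@@@@@@@

The n-th term is 2n $'s then 2n-1 *'s then n+2 ^'s then 2n @'s (n = 1, 2, …).
For term 6, n = 6, so the run lengths are 12, 11, 8, 12.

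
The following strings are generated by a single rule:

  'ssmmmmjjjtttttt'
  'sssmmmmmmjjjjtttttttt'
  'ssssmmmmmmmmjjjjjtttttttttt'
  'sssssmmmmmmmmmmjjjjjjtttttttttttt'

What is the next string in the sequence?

Reading off run lengths: s runs 2, 3, 4, 5; m runs 4, 6, 8, 10; j runs 3, 4, 5, 6; t runs 6, 8, 10, 12 — each is linear in n, where the shown terms are n = 2, 3, 4, 5.
At n = 6 the blocks have lengths 6, 12, 7, 14.

ssssssmmmmmmmmmmmmjjjjjjjtttttttttttttt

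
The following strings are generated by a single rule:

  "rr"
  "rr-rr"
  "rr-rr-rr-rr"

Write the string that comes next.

s(k+1) = s(k)·-·s(k) — each term doubles the last with '-' between the halves.
So the next term is two copies of rr-rr-rr-rr with '-' between the halves.

rr-rr-rr-rr-rr-rr-rr-rr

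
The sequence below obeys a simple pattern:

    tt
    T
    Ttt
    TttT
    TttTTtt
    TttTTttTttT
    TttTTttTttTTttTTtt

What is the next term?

This is a Fibonacci-style word recurrence s(k) = s(k−1)·s(k−2): e.g. T·tt = Ttt.
Continuing: TttTTttTttTTttTTtt · TttTTttTttT gives term 8.

TttTTttTttTTttTTttTttTTttTttT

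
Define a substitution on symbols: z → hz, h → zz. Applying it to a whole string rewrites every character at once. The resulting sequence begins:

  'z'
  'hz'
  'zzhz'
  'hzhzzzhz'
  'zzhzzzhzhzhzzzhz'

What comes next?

φ(zzhzzzhzhzhzzzhz) expands symbol-by-symbol to hz hz zz hz hz hz zz hz zz hz zz hz hz hz zz hz; joining the 16 pieces gives the next term.

hzhzzzhzhzhzzzhzzzhzzzhzhzhzzzhz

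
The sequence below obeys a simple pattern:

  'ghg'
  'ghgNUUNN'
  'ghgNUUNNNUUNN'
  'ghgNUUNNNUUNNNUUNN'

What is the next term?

Each term is the previous one with NUUNN appended.
Applying this once more to ghgNUUNNNUUNNNUUNN:

ghgNUUNNNUUNNNUUNNNUUNN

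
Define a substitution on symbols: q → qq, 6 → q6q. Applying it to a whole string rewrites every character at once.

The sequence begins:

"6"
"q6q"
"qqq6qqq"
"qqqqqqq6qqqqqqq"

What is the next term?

Rewriting the 15 symbols of qqqqqqq6qqqqqqq one by one yields qq qq qq qq qq qq qq q6q qq qq qq qq qq qq qq; concatenated:

qqqqqqqqqqqqqqq6qqqqqqqqqqqqqqq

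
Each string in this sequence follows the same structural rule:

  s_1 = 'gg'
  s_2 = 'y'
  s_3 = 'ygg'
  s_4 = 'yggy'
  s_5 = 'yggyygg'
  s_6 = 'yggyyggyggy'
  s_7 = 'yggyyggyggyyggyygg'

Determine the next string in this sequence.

From term 3 onward, concatenate the last term with the second-to-last: y·gg = ygg, ygg·y = yggy, …
Continuing: yggyyggyggyyggyygg · yggyyggyggy gives term 8.

yggyyggyggyyggyyggyggyyggyggy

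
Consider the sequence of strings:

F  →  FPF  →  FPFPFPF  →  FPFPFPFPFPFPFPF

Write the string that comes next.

FPFPFPFPFPFPFPFPFPFPFPFPFPFPFPF

Each string is two copies of the previous one joined by 'P'.
So the next term is two copies of FPFPFPFPFPFPFPF with 'P' between the halves.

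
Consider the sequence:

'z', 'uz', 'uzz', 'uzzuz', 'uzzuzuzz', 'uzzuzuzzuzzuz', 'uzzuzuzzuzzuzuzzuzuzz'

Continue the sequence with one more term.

uzzuzuzzuzzuzuzzuzuzzuzzuzuzzuzzuz

This is a Fibonacci-style word recurrence s(k) = s(k−1)·s(k−2): e.g. uz·z = uzz.
Continuing: uzzuzuzzuzzuzuzzuzuzz · uzzuzuzzuzzuz gives term 8.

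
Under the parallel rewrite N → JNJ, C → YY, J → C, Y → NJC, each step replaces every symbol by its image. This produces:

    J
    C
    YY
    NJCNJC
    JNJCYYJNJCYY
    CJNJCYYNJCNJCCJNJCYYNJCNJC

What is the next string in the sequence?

Rewriting the 26 symbols of CJNJCYYNJCNJCCJNJCYYNJCNJC one by one yields YY C JNJ C YY NJC NJC JNJ C YY JNJ C YY YY C JNJ C YY NJC NJC JNJ C YY JNJ C YY; concatenated:

YYCJNJCYYNJCNJCJNJCYYJNJCYYYYCJNJCYYNJCNJCJNJCYYJNJCYY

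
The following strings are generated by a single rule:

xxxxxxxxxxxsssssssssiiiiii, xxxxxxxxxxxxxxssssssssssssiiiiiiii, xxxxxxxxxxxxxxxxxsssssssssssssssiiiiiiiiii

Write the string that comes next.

The n-th term is 3n+2 x's then 3n s's then 2n i's, where the shown terms are n = 3, 4, 5.
Setting n = 6 gives 20, 18, 12 characters in each block.

xxxxxxxxxxxxxxxxxxxxssssssssssssssssssiiiiiiiiiiii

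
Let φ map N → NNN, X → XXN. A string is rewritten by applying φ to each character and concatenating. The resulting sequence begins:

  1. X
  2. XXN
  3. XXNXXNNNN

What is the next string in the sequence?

Rewriting each symbol of XXNXXNNNN: X→XXN, X→XXN, N→NNN, X→XXN, X→XXN, N→NNN, N→NNN, N→NNN, N→NNN, which concatenates to XXN XXN NNN XXN XXN NNN NNN NNN NNN.

XXNXXNNNNXXNXXNNNNNNNNNNNNN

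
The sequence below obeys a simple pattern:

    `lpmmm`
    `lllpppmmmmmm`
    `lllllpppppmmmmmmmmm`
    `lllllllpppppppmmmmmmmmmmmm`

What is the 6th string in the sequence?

lllllllllllpppppppppppmmmmmmmmmmmmmmmmmm

The n-th term is 2n-1 l's then 2n-1 p's then 3n m's (n = 1, 2, …).
For term 6, n = 6, so the run lengths are 11, 11, 18.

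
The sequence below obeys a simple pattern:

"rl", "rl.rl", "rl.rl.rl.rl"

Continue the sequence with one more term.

Each string is two copies of the previous one joined by '.'.
One more doubling of rl.rl.rl.rl gives the answer.

rl.rl.rl.rl.rl.rl.rl.rl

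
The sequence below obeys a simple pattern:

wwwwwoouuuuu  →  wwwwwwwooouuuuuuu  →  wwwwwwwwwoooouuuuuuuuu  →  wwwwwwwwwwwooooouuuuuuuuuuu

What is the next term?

Term n consists of 2n+1 w's, followed by n o's, followed by 2n+1 u's, where the shown terms are n = 2, 3, 4, 5.
Setting n = 6 gives 13, 6, 13 characters in each block.

wwwwwwwwwwwwwoooooouuuuuuuuuuuuu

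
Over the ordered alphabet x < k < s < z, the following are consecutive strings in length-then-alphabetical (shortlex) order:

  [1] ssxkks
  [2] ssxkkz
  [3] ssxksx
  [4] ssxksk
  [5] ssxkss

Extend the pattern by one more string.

Treat ssxkss as a base-4 numeral over the given alphabet and add one, carrying through any trailing z's.

ssxksz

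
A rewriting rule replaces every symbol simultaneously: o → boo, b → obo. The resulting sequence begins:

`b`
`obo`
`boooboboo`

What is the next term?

obobooboobooobobooobobooboo

Rewriting each symbol of boooboboo: b→obo, o→boo, o→boo, o→boo, b→obo, o→boo, b→obo, o→boo, o→boo, which concatenates to obo boo boo boo obo boo obo boo boo.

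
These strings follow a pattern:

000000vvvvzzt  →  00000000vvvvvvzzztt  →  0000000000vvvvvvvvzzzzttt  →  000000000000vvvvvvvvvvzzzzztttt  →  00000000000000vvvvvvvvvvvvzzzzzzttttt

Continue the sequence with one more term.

Each string has the form 0^{2n+2} v^{2n} z^{n} t^{n-1}, where the shown terms are n = 2, 3, 4, 5, 6.
At n = 7 the blocks have lengths 16, 14, 7, 6.

0000000000000000vvvvvvvvvvvvvvzzzzzzztttttt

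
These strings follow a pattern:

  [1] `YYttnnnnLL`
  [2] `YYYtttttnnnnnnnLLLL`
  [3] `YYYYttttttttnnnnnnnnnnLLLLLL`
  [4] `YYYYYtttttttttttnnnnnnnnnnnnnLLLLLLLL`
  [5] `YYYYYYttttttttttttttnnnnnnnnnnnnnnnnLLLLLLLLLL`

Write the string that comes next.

Reading off run lengths: Y runs 2, 3, 4, 5, 6; t runs 2, 5, 8, 11, 14; n runs 4, 7, 10, 13, 16; L runs 2, 4, 6, 8, 10 — each is linear in n (n = 1, 2, …).
At n = 6 the blocks have lengths 7, 17, 19, 12.

YYYYYYYtttttttttttttttttnnnnnnnnnnnnnnnnnnnLLLLLLLLLLLL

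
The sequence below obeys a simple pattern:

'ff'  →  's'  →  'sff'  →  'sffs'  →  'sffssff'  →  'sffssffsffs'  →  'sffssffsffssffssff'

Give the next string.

From term 3 onward, concatenate the last term with the second-to-last: s·ff = sff, sff·s = sffs, …
So term 8 is sffssffsffssffssff·sffssffsffs.

sffssffsffssffssffsffssffsffs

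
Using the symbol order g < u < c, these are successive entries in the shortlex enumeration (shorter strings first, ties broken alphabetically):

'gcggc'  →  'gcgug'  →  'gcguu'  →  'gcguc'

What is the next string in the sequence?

gcgcg

Treat gcguc as a base-3 numeral over the given alphabet and add one, carrying through any trailing c's.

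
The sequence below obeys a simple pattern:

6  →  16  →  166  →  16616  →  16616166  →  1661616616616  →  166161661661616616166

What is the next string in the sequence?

Each term (from the third on) is the previous term followed by the one before it: term 3 = 16·6 = 166.
So term 8 is 166161661661616616166·1661616616616.

1661616616616166161661661616616616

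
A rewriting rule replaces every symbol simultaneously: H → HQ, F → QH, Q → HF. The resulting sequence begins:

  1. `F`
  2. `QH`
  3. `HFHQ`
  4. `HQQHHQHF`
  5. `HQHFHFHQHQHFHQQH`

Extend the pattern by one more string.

HQHFHQQHHQQHHQHFHQHFHQQHHQHFHFHQ

φ(HQHFHFHQHQHFHQQH) expands symbol-by-symbol to HQ HF HQ QH HQ QH HQ HF HQ HF HQ QH HQ HF HF HQ; joining the 16 pieces gives the next term.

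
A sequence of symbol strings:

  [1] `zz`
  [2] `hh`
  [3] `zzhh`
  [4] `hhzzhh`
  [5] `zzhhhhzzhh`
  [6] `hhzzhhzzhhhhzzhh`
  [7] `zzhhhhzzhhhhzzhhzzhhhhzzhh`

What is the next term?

hhzzhhzzhhhhzzhhzzhhhhzzhhhhzzhhzzhhhhzzhh

This is a Fibonacci-style word recurrence s(k) = s(k−2)·s(k−1): e.g. zz·hh = zzhh.
So term 8 is hhzzhhzzhhhhzzhh·zzhhhhzzhhhhzzhhzzhhhhzzhh.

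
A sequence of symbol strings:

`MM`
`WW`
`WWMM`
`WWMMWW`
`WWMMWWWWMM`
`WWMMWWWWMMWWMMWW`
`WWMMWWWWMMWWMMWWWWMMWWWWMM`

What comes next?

WWMMWWWWMMWWMMWWWWMMWWWWMMWWMMWWWWMMWWMMWW

From term 3 onward, concatenate the last term with the second-to-last: WW·MM = WWMM, WWMM·WW = WWMMWW, …
Continuing: WWMMWWWWMMWWMMWWWWMMWWWWMM · WWMMWWWWMMWWMMWW gives term 8.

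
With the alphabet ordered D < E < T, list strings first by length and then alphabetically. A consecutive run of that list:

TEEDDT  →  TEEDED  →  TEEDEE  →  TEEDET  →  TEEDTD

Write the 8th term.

TEEEDD

Stepping forward 3 times from TEEDTD: TEEDTD → TEEDTE → TEEDTT, then the target.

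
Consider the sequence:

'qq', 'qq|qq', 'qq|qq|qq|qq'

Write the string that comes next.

Each string is two copies of the previous one joined by '|'.
So the next term is two copies of qq|qq|qq|qq with '|' between the halves.

qq|qq|qq|qq|qq|qq|qq|qq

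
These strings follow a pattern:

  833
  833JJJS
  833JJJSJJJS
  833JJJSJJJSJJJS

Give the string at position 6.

833JJJSJJJSJJJSJJJSJJJS

Each term is the previous one with JJJS appended.
From 833JJJSJJJSJJJS, 2 further steps: 833JJJSJJJSJJJS → 833JJJSJJJSJJJSJJJS → (answer).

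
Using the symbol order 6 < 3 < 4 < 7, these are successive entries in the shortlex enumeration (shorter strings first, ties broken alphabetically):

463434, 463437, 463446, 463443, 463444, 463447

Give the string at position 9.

463474

Stepping forward 3 times from 463447: 463447 → 463476 → 463473, then the target.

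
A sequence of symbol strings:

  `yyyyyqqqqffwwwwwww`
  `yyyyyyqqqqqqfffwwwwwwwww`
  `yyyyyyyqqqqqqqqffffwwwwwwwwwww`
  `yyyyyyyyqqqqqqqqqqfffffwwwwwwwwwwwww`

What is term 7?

yyyyyyyyyyyqqqqqqqqqqqqqqqqffffffffwwwwwwwwwwwwwwwwwww

Reading off run lengths: y runs 5, 6, 7, 8; q runs 4, 6, 8, 10; f runs 2, 3, 4, 5; w runs 7, 9, 11, 13 — each is linear in n, where the shown terms are n = 2, 3, 4, 5.
Setting n = 8 gives 11, 16, 8, 19 characters in each block.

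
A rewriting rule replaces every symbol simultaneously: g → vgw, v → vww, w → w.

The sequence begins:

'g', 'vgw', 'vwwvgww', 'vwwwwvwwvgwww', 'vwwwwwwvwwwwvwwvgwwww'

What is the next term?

Applying the rule to each of the 21 symbols of vwwwwwwvwwwwvwwvgwwww gives the pieces vww w w w w w w vww w w w w vww w w vww vgw w w w w, which concatenate to the answer.

vwwwwwwwwvwwwwwwvwwwwvwwvgwwwww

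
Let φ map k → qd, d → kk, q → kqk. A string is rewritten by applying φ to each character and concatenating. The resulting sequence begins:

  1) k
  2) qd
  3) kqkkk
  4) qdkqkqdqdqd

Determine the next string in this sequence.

kqkkkqdkqkqdkqkkkkqkkkkqkkk

Rewriting each symbol of qdkqkqdqdqd: q→kqk, d→kk, k→qd, q→kqk, k→qd, q→kqk, d→kk, q→kqk, d→kk, q→kqk, d→kk, which concatenates to kqk kk qd kqk qd kqk kk kqk kk kqk kk.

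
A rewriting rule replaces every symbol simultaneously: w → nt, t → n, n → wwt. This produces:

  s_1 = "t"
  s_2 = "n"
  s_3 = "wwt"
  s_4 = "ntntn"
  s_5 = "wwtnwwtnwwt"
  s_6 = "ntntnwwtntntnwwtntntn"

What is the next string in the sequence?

Rewriting the 21 symbols of ntntnwwtntntnwwtntntn one by one yields wwt n wwt n wwt nt nt n wwt n wwt n wwt nt nt n wwt n wwt n wwt; concatenated:

wwtnwwtnwwtntntnwwtnwwtnwwtntntnwwtnwwtnwwt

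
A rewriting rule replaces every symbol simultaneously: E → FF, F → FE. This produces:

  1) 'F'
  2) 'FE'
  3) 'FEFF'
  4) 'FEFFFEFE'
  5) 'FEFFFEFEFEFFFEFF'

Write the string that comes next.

Replace each of the 16 characters of FEFFFEFEFEFFFEFF in place — FE FF FE FE FE FF FE FF FE FF FE FE FE FF FE FE — and concatenate.

FEFFFEFEFEFFFEFFFEFFFEFEFEFFFEFE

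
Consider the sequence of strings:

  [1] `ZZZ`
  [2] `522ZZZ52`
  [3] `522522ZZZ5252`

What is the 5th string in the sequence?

Every step adds 522 to the front and 52 to the end of the previous string.
From 522522ZZZ5252, 2 further steps: 522522ZZZ5252 → 522522522ZZZ525252 → (answer).

522522522522ZZZ52525252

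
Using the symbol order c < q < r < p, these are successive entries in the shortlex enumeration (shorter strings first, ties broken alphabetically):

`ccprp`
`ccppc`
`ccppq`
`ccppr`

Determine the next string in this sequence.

The successor of ccppr increments the rightmost position that isn't already p and resets every position after it to c.

ccppp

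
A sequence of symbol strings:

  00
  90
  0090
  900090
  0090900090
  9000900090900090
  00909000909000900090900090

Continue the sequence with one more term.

Each term (from the third on) is the two preceding terms concatenated in order: term 3 = 00·90 = 0090.
Continuing: 9000900090900090 · 00909000909000900090900090 gives term 8.

900090009090009000909000909000900090900090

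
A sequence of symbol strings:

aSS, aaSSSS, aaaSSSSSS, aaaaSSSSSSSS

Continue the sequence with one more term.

aaaaaSSSSSSSSSS

The n-th term is n a's then 2n S's (n = 1, 2, …).
For the next term, n = 5, so the run lengths are 5, 10.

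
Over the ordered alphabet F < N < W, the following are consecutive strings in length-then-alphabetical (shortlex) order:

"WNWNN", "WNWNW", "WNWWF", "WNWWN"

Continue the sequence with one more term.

Find the rightmost character of WNWWN below W, bump it to the next letter, and reset everything to its right to F.

WNWWW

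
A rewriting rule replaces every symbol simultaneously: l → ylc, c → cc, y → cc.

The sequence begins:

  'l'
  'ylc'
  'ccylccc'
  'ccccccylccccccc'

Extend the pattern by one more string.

φ(ccccccylccccccc) expands symbol-by-symbol to cc cc cc cc cc cc cc ylc cc cc cc cc cc cc cc; joining the 15 pieces gives the next term.

ccccccccccccccylccccccccccccccc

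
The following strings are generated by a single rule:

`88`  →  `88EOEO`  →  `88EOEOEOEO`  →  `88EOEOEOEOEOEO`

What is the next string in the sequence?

Each term is the previous one with EOEO appended.
Applying this once more to 88EOEOEOEOEOEO:

88EOEOEOEOEOEOEOEO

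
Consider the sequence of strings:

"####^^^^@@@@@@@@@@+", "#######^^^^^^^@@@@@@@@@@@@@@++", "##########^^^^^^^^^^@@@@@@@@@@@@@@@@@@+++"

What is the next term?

#############^^^^^^^^^^^^^@@@@@@@@@@@@@@@@@@@@@@++++

Reading off run lengths: # runs 4, 7, 10; ^ runs 4, 7, 10; @ runs 10, 14, 18; + runs 1, 2, 3 — each is linear in n, where the shown terms are n = 2, 3, 4.
At n = 5 the blocks have lengths 13, 13, 22, 4.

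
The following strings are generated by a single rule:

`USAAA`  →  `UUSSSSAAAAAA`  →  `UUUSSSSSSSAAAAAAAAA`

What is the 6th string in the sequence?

UUUUUUSSSSSSSSSSSSSSSSAAAAAAAAAAAAAAAAAA

The n-th term is n U's then 3n-2 S's then 3n A's (n = 1, 2, …).
Setting n = 6 gives 6, 16, 18 characters in each block.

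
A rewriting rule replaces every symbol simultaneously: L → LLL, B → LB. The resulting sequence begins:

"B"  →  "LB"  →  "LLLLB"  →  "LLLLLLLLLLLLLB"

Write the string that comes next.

Replace each of the 14 characters of LLLLLLLLLLLLLB in place — LLL LLL LLL LLL LLL LLL LLL LLL LLL LLL LLL LLL LLL LB — and concatenate.

LLLLLLLLLLLLLLLLLLLLLLLLLLLLLLLLLLLLLLLLB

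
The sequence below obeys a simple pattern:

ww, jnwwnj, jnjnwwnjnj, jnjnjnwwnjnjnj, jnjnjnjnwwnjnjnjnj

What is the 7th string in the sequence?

Each term wraps the previous one in jn on the left and nj on the right.
From jnjnjnjnwwnjnjnjnj, 2 further steps: jnjnjnjnwwnjnjnjnj → jnjnjnjnjnwwnjnjnjnjnj → (answer).

jnjnjnjnjnjnwwnjnjnjnjnjnj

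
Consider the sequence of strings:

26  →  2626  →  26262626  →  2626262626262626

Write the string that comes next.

26262626262626262626262626262626

Each string is two copies of the previous one concatenated.
One more doubling of 2626262626262626 gives the answer.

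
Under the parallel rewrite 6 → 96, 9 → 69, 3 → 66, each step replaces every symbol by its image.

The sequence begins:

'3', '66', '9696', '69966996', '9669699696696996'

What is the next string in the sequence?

Applying the rule to each of the 16 symbols of 9669699696696996 gives the pieces 69 96 96 69 96 69 69 96 69 96 96 69 96 69 69 96, which concatenate to the answer.

69969669966969966996966996696996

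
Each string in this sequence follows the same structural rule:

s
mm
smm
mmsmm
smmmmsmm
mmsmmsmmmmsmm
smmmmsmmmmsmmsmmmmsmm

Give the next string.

mmsmmsmmmmsmmsmmmmsmmmmsmmsmmmmsmm

From term 3 onward, concatenate the second-to-last term with the last: s·mm = smm, mm·smm = mmsmm, …
The next term joins mmsmmsmmmmsmm and smmmmsmmmmsmmsmmmmsmm.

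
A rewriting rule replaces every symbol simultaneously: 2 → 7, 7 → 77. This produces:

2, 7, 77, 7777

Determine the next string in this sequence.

Expanding 7777: 7→77, 7→77, 7→77, 7→77. Concatenated: 77 77 77 77.

77777777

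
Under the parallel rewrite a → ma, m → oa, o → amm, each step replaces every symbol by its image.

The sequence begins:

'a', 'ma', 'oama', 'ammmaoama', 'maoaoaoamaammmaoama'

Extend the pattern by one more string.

oamaammmaammmaammmaoamamaoaoaoamaammmaoama

φ(maoaoaoamaammmaoama) expands symbol-by-symbol to oa ma amm ma amm ma amm ma oa ma ma oa oa oa ma amm ma oa ma; joining the 19 pieces gives the next term.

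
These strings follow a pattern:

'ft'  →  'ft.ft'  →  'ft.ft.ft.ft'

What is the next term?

s(k+1) = s(k)·.·s(k) — each term doubles the last with '.' between the halves.
Doubling ft.ft.ft.ft with '.' between the halves:

ft.ft.ft.ft.ft.ft.ft.ft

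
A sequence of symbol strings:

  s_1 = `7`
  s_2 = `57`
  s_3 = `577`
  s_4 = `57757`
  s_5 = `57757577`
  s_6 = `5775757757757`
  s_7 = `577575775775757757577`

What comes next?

5775757757757577575775775757757757

Each term (from the third on) is the previous term followed by the one before it: term 3 = 57·7 = 577.
Continuing: 577575775775757757577 · 5775757757757 gives term 8.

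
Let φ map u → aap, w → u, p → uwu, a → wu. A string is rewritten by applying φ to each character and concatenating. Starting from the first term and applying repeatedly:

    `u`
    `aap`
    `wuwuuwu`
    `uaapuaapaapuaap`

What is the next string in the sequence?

Replace each of the 15 characters of uaapuaapaapuaap in place — aap wu wu uwu aap wu wu uwu wu wu uwu aap wu wu uwu — and concatenate.

aapwuwuuwuaapwuwuuwuwuwuuwuaapwuwuuwu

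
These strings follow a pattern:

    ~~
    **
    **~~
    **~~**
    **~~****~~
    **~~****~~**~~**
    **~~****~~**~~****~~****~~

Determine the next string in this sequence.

Each term (from the third on) is the previous term followed by the one before it: term 3 = **·~~ = **~~.
The next term joins **~~****~~**~~****~~****~~ and **~~****~~**~~**.

**~~****~~**~~****~~****~~**~~****~~**~~**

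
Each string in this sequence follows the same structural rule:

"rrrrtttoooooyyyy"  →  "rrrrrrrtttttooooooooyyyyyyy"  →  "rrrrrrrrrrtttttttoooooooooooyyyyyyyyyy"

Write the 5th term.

Each string has the form r^{3n+1} t^{2n+1} o^{3n+2} y^{3n+1} (n = 1, 2, …).
Setting n = 5 gives 16, 11, 17, 16 characters in each block.

rrrrrrrrrrrrrrrrtttttttttttoooooooooooooooooyyyyyyyyyyyyyyyy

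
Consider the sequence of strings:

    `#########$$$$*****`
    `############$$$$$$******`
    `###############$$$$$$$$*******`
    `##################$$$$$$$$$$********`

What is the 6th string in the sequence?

Each string has the form #^{3n+3} $^{2n} *^{n+3}, where the shown terms are n = 2, 3, 4, 5.
At n = 7 the blocks have lengths 24, 14, 10.

########################$$$$$$$$$$$$$$**********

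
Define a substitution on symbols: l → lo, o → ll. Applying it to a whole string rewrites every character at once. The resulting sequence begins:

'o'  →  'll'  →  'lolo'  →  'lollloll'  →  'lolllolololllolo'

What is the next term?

lolllolololllolllolllololollloll

Replace each of the 16 characters of lolllolololllolo in place — lo ll lo lo lo ll lo ll lo ll lo lo lo ll lo ll — and concatenate.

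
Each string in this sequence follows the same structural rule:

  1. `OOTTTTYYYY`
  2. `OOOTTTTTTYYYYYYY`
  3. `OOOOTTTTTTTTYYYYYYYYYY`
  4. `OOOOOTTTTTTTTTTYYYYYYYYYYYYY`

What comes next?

OOOOOOTTTTTTTTTTTTYYYYYYYYYYYYYYYY

Term n consists of n+1 O's, followed by 2n+2 T's, followed by 3n+1 Y's (n = 1, 2, …).
At n = 5 the blocks have lengths 6, 12, 16.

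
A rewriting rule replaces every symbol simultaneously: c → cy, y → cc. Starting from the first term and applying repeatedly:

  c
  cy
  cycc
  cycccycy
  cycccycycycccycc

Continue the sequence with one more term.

Rewriting the 16 symbols of cycccycycycccycc one by one yields cy cc cy cy cy cc cy cc cy cc cy cy cy cc cy cy; concatenated:

cycccycycycccycccycccycycycccycy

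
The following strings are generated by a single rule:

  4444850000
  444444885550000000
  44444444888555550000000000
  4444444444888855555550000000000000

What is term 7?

4444444444444444888888855555555555550000000000000000000000

Each string has the form 4^{2n+2} 8^{n} 5^{2n-1} 0^{3n+1} (n = 1, 2, …).
At n = 7 the blocks have lengths 16, 7, 13, 22.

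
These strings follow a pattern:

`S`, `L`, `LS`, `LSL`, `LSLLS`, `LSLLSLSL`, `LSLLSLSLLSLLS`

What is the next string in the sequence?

LSLLSLSLLSLLSLSLLSLSL

Each term (from the third on) is the previous term followed by the one before it: term 3 = L·S = LS.
The next term joins LSLLSLSLLSLLS and LSLLSLSL.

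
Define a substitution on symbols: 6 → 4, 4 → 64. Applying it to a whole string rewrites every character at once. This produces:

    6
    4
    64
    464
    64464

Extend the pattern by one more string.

Rewriting each symbol of 64464: 6→4, 4→64, 4→64, 6→4, 4→64, which concatenates to 4 64 64 4 64.

46464464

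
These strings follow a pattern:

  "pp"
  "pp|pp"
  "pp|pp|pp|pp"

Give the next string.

s(k+1) = s(k)·|·s(k) — each term doubles the last with '|' between the halves.
So the next term is two copies of pp|pp|pp|pp with '|' between the halves.

pp|pp|pp|pp|pp|pp|pp|pp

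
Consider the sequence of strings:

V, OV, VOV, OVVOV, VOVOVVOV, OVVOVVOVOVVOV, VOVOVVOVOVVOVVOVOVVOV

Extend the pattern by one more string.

OVVOVVOVOVVOVVOVOVVOVOVVOVVOVOVVOV

From term 3 onward, concatenate the second-to-last term with the last: V·OV = VOV, OV·VOV = OVVOV, …
So term 8 is OVVOVVOVOVVOV·VOVOVVOVOVVOVVOVOVVOV.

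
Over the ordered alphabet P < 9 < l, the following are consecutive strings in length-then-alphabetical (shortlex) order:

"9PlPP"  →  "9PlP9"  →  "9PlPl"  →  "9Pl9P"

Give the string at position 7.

Stepping forward 3 times from 9Pl9P: 9Pl9P → 9Pl99 → 9Pl9l, then the target.

9PllP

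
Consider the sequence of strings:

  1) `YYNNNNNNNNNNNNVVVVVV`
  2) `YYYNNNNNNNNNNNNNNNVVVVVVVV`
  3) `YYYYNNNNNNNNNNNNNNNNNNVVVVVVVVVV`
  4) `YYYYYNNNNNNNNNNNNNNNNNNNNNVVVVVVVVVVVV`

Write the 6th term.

YYYYYYYNNNNNNNNNNNNNNNNNNNNNNNNNNNVVVVVVVVVVVVVVVV

Term n consists of n-1 Y's, followed by 3n+3 N's, followed by 2n V's, where the shown terms are n = 3, 4, 5, 6.
Setting n = 8 gives 7, 27, 16 characters in each block.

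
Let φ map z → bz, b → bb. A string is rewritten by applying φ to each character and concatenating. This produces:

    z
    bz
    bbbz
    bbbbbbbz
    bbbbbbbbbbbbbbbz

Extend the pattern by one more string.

Rewriting the 16 symbols of bbbbbbbbbbbbbbbz one by one yields bb bb bb bb bb bb bb bb bb bb bb bb bb bb bb bz; concatenated:

bbbbbbbbbbbbbbbbbbbbbbbbbbbbbbbz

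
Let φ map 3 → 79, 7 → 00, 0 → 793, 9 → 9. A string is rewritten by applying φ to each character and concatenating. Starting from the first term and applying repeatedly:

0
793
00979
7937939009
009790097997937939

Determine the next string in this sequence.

Replace each of the 18 characters of 009790097997937939 in place — 793 793 9 00 9 793 793 9 00 9 9 00 9 79 00 9 79 9 — and concatenate.

79379390097937939009900979009799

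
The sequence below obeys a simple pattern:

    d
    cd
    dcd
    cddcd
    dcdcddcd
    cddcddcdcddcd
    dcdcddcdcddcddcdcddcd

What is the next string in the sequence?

cddcddcdcddcddcdcddcdcddcddcdcddcd

This is a Fibonacci-style word recurrence s(k) = s(k−2)·s(k−1): e.g. d·cd = dcd.
Continuing: cddcddcdcddcd · dcdcddcdcddcddcdcddcd gives term 8.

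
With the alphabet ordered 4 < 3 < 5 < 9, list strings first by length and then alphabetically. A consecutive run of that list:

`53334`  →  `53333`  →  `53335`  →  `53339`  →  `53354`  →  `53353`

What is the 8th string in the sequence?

53359

Continuing the enumeration 2 steps past 53353: 53353 → 53355 → (answer).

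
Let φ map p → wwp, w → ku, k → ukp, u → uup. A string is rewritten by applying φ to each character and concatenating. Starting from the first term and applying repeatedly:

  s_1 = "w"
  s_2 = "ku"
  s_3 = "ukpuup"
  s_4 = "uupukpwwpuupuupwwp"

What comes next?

uupuupwwpuupukpwwpkukuwwpuupuupwwpuupuupwwpkukuwwp

Applying the rule to each of the 18 symbols of uupukpwwpuupuupwwp gives the pieces uup uup wwp uup ukp wwp ku ku wwp uup uup wwp uup uup wwp ku ku wwp, which concatenate to the answer.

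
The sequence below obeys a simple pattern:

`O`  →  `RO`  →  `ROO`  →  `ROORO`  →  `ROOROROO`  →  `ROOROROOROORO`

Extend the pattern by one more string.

Each term (from the third on) is the previous term followed by the one before it: term 3 = RO·O = ROO.
Continuing: ROOROROOROORO · ROOROROO gives term 7.

ROOROROOROOROROOROROO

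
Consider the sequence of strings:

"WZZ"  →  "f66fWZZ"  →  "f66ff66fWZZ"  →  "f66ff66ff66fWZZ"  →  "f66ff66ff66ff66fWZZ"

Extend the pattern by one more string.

Each term is the previous one with f66f prepended.
Applying this once more to f66ff66ff66ff66fWZZ:

f66ff66ff66ff66ff66fWZZ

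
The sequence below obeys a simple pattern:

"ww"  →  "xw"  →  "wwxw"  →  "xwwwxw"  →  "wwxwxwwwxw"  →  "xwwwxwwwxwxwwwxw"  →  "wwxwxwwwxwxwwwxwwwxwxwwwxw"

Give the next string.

Each term (from the third on) is the two preceding terms concatenated in order: term 3 = ww·xw = wwxw.
So term 8 is xwwwxwwwxwxwwwxw·wwxwxwwwxwxwwwxwwwxwxwwwxw.

xwwwxwwwxwxwwwxwwwxwxwwwxwxwwwxwwwxwxwwwxw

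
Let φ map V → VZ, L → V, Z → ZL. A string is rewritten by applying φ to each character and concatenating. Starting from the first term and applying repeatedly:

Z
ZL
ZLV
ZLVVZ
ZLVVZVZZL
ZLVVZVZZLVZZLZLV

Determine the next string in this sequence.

Applying the rule to each of the 16 symbols of ZLVVZVZZLVZZLZLV gives the pieces ZL V VZ VZ ZL VZ ZL ZL V VZ ZL ZL V ZL V VZ, which concatenate to the answer.

ZLVVZVZZLVZZLZLVVZZLZLVZLVVZ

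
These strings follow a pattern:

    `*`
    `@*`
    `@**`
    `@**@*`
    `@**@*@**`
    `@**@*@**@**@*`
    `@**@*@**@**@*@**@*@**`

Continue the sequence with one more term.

@**@*@**@**@*@**@*@**@**@*@**@**@*

From term 3 onward, concatenate the last term with the second-to-last: @*·* = @**, @**·@* = @**@*, …
So term 8 is @**@*@**@**@*@**@*@**·@**@*@**@**@*.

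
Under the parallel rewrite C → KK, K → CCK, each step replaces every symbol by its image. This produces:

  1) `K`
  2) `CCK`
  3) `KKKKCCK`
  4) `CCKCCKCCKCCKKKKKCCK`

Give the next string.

Rewriting the 19 symbols of CCKCCKCCKCCKKKKKCCK one by one yields KK KK CCK KK KK CCK KK KK CCK KK KK CCK CCK CCK CCK CCK KK KK CCK; concatenated:

KKKKCCKKKKKCCKKKKKCCKKKKKCCKCCKCCKCCKCCKKKKKCCK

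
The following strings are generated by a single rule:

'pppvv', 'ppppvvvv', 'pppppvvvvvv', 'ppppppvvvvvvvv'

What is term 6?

The n-th term is n+2 p's then 2n v's (n = 1, 2, …).
Setting n = 6 gives 8, 12 characters in each block.

ppppppppvvvvvvvvvvvv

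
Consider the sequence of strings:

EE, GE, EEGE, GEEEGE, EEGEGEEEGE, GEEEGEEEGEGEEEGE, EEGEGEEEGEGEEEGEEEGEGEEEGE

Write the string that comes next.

GEEEGEEEGEGEEEGEEEGEGEEEGEGEEEGEEEGEGEEEGE

From term 3 onward, concatenate the second-to-last term with the last: EE·GE = EEGE, GE·EEGE = GEEEGE, …
So term 8 is GEEEGEEEGEGEEEGE·EEGEGEEEGEGEEEGEEEGEGEEEGE.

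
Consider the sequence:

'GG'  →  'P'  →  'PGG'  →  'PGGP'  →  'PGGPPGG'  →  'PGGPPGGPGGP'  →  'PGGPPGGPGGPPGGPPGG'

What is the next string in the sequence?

PGGPPGGPGGPPGGPPGGPGGPPGGPGGP

Each term (from the third on) is the previous term followed by the one before it: term 3 = P·GG = PGG.
The next term joins PGGPPGGPGGPPGGPPGG and PGGPPGGPGGP.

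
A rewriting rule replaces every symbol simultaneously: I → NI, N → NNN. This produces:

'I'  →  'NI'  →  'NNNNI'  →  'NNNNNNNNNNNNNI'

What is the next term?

Replace each of the 14 characters of NNNNNNNNNNNNNI in place — NNN NNN NNN NNN NNN NNN NNN NNN NNN NNN NNN NNN NNN NI — and concatenate.

NNNNNNNNNNNNNNNNNNNNNNNNNNNNNNNNNNNNNNNNI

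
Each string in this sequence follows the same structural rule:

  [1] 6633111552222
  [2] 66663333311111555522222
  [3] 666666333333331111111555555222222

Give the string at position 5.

The n-th term is 2n 6's then 3n-1 3's then 2n+1 1's then 2n 5's then n+3 2's (n = 1, 2, …).
Setting n = 5 gives 10, 14, 11, 10, 8 characters in each block.

66666666663333333333333311111111111555555555522222222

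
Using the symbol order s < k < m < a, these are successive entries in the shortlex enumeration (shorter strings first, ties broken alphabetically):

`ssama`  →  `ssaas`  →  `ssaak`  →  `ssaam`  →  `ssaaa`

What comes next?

The successor of ssaaa increments the rightmost position that isn't already a and resets every position after it to s.

sksss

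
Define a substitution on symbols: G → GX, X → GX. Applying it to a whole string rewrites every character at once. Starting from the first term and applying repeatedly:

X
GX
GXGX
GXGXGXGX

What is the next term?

Rewriting each symbol of GXGXGXGX: G→GX, X→GX, G→GX, X→GX, G→GX, X→GX, G→GX, X→GX, which concatenates to GX GX GX GX GX GX GX GX.

GXGXGXGXGXGXGXGX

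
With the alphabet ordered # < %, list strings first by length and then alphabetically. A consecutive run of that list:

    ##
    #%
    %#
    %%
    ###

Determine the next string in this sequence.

Treat ### as a base-2 numeral over the given alphabet and add one, carrying through any trailing %'s.

##%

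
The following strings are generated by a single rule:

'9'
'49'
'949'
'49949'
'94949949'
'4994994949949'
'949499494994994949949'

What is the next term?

Each term (from the third on) is the two preceding terms concatenated in order: term 3 = 9·49 = 949.
So term 8 is 4994994949949·949499494994994949949.

4994994949949949499494994994949949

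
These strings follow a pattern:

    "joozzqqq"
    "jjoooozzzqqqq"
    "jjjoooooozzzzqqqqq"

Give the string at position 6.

jjjjjjoooooooooooozzzzzzzqqqqqqqq

Each string has the form j^{n} o^{2n} z^{n+1} q^{n+2} (n = 1, 2, …).
Setting n = 6 gives 6, 12, 7, 8 characters in each block.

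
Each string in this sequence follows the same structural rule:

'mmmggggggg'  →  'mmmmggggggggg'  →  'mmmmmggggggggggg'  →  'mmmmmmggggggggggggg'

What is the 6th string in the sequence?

mmmmmmmmggggggggggggggggg

Each string has the form m^{n} g^{2n+1}, where the shown terms are n = 3, 4, 5, 6.
Setting n = 8 gives 8, 17 characters in each block.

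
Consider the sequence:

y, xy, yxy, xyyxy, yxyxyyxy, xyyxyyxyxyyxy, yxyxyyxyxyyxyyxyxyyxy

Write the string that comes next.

xyyxyyxyxyyxyyxyxyyxyxyyxyyxyxyyxy

From term 3 onward, concatenate the second-to-last term with the last: y·xy = yxy, xy·yxy = xyyxy, …
Continuing: xyyxyyxyxyyxy · yxyxyyxyxyyxyyxyxyyxy gives term 8.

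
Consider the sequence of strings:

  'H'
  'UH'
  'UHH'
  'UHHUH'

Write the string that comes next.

UHHUHUHH

Each term (from the third on) is the previous term followed by the one before it: term 3 = UH·H = UHH.
So term 5 is UHHUH·UHH.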